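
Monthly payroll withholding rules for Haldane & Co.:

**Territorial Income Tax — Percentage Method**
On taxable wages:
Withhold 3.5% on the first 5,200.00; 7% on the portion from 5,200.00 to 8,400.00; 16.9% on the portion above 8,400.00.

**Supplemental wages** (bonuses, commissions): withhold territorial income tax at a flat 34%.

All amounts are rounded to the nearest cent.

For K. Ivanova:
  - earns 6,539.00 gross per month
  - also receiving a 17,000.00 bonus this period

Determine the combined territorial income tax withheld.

6,055.73

Territorial Income Tax: taxable = 6,539.00
  182.00 + 7% × (6,539.00 − 5,200.00) = 182.00 + 7% × 1,339.00 = 275.73
Supplemental (34% flat on bonus): 34% × 17,000.00 = 5,780.00
Total territorial income tax: 275.73 + 5,780.00 = 6,055.73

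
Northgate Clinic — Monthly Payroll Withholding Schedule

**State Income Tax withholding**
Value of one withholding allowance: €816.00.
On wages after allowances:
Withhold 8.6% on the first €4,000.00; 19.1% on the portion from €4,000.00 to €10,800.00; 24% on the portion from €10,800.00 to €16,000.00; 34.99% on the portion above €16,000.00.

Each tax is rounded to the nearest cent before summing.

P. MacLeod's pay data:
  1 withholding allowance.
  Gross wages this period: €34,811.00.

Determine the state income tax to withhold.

€9,187.25

State Income Tax: taxable = €34,811.00 − 1×€816.00 = €33,995.00
  €2,890.80 + 34.99% × (€33,995.00 − €16,000.00) = €2,890.80 + 34.99% × €17,995.00 = €9,187.25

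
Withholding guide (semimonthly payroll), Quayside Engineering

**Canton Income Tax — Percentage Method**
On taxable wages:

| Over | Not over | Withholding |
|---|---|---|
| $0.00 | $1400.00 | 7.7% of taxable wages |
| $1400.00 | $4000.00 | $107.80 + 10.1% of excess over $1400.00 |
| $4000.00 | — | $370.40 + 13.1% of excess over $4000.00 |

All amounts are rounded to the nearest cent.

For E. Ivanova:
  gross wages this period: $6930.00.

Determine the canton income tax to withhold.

$754.23

Canton Income Tax: taxable = $6930.00
  $370.40 + 13.1% × ($6930.00 − $4000.00) = $370.40 + 13.1% × $2930.00 = $754.23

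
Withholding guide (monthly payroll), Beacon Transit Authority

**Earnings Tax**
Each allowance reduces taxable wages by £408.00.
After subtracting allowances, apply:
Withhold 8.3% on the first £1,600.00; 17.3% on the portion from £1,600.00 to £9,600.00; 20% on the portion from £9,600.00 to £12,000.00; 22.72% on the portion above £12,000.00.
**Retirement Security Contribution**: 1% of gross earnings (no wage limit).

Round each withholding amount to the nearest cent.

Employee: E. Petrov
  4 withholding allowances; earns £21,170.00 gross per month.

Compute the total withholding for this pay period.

Earnings Tax: taxable = £21,170.00 − 4×£408.00 = £19,538.00
  £1,996.80 + 22.72% × (£19,538.00 − £12,000.00) = £1,996.80 + 22.72% × £7,538.00 = £3,709.43
Retirement Security Contribution: 1% × £21,170.00 = £211.70
Total: £3,709.43 + £211.70 = £3,921.13

£3,921.13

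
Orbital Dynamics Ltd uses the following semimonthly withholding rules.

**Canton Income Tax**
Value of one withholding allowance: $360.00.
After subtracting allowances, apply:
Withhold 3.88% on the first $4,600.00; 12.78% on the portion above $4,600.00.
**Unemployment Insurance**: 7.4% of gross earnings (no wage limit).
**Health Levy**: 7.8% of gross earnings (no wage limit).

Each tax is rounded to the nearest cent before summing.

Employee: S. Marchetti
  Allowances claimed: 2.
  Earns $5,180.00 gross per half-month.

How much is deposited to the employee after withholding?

Canton Income Tax: taxable = $5,180.00 − 2×$360.00 = $4,460.00
  3.88% × $4,460.00 = $173.05
Unemployment Insurance: 7.4% × $5,180.00 = $383.32
Health Levy: 7.8% × $5,180.00 = $404.04
Total withheld: $173.05 + $383.32 + $404.04 = $960.41
Net pay: $5,180.00 − $960.41 = $4,219.59

$4,219.59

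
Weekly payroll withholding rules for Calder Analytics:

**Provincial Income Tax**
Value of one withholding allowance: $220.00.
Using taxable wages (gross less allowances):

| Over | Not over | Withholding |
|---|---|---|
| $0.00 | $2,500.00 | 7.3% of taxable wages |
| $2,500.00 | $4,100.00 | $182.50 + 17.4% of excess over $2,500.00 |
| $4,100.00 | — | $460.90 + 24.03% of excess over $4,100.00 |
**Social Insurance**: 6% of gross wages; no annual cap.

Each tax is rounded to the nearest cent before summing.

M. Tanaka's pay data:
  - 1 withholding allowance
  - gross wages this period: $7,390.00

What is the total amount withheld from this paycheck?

Provincial Income Tax: taxable = $7,390.00 − 1×$220.00 = $7,170.00
  $460.90 + 24.03% × ($7,170.00 − $4,100.00) = $460.90 + 24.03% × $3,070.00 = $1,198.62
Social Insurance: 6% × $7,390.00 = $443.40
Total: $1,198.62 + $443.40 = $1,642.02

$1,642.02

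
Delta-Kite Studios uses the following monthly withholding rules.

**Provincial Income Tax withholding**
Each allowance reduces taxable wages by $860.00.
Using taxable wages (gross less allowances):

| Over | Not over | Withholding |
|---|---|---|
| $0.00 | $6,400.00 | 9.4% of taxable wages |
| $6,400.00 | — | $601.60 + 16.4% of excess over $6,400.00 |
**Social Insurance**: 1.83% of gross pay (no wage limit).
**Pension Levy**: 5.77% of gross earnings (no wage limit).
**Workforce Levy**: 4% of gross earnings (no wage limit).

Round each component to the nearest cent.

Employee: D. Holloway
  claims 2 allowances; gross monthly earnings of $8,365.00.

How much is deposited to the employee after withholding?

$6,752.88

Provincial Income Tax: taxable = $8,365.00 − 2×$860.00 = $6,645.00
  $601.60 + 16.4% × ($6,645.00 − $6,400.00) = $601.60 + 16.4% × $245.00 = $641.78
Social Insurance: 1.83% × $8,365.00 = $153.08
Pension Levy: 5.77% × $8,365.00 = $482.66
Workforce Levy: 4% × $8,365.00 = $334.60
Total withheld: $641.78 + $153.08 + $482.66 + $334.60 = $1,612.12
Net pay: $8,365.00 − $1,612.12 = $6,752.88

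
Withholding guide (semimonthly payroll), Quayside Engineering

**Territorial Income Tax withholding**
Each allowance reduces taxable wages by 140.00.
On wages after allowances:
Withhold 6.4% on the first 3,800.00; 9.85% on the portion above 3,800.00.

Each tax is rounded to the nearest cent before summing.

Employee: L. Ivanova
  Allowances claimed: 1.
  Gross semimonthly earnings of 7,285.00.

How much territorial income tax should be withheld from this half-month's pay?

Territorial Income Tax: taxable = 7,285.00 − 1×140.00 = 7,145.00
  243.20 + 9.85% × (7,145.00 − 3,800.00) = 243.20 + 9.85% × 3,345.00 = 572.68

572.68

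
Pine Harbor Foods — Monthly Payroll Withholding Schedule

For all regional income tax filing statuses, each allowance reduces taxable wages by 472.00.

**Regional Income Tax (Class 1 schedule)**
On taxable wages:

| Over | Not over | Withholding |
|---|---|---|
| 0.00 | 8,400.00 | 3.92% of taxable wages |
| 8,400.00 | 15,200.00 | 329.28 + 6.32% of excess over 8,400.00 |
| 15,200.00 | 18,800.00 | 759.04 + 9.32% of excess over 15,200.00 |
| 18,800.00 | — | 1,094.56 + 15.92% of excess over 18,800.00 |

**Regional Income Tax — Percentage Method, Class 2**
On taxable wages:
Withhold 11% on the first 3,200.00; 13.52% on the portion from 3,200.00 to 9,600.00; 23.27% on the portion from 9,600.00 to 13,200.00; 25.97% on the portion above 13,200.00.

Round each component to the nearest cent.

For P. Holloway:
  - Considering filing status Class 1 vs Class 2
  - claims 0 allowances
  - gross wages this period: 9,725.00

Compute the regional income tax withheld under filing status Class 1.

Regional Income Tax (Class 1): taxable = 9,725.00
  329.28 + 6.32% × (9,725.00 − 8,400.00) = 329.28 + 6.32% × 1,325.00 = 413.02

413.02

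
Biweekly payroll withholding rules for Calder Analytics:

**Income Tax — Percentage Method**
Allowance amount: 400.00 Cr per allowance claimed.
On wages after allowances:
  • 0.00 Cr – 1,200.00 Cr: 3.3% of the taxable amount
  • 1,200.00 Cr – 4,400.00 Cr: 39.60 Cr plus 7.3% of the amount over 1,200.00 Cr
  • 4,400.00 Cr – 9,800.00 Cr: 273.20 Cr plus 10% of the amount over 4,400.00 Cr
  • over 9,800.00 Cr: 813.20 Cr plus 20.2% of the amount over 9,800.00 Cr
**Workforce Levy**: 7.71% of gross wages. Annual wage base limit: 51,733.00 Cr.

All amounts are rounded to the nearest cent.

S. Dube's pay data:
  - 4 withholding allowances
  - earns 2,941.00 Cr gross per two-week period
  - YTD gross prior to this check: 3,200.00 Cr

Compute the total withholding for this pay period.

276.64 Cr

Income Tax: taxable = 2,941.00 Cr − 4×400.00 Cr = 1,341.00 Cr
  39.60 Cr + 7.3% × (1,341.00 Cr − 1,200.00 Cr) = 39.60 Cr + 7.3% × 141.00 Cr = 49.89 Cr
Workforce Levy: 7.71% × 2,941.00 Cr = 226.75 Cr
Total: 49.89 Cr + 226.75 Cr = 276.64 Cr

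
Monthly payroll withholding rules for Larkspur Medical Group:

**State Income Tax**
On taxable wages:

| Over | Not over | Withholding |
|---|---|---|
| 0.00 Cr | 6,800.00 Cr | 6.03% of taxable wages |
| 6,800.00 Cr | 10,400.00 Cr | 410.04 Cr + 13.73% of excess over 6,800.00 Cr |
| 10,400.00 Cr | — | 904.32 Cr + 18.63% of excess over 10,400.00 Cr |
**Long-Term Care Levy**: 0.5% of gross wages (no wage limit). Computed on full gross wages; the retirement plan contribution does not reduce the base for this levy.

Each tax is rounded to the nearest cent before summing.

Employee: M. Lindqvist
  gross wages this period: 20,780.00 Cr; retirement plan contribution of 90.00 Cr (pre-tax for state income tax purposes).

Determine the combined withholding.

State Income Tax: taxable = 20,780.00 Cr − 90.00 Cr = 20,690.00 Cr
  904.32 Cr + 18.63% × (20,690.00 Cr − 10,400.00 Cr) = 904.32 Cr + 18.63% × 10,290.00 Cr = 2,821.35 Cr
Long-Term Care Levy: 0.5% × 20,780.00 Cr = 103.90 Cr
Total: 2,821.35 Cr + 103.90 Cr = 2,925.25 Cr

2,925.25 Cr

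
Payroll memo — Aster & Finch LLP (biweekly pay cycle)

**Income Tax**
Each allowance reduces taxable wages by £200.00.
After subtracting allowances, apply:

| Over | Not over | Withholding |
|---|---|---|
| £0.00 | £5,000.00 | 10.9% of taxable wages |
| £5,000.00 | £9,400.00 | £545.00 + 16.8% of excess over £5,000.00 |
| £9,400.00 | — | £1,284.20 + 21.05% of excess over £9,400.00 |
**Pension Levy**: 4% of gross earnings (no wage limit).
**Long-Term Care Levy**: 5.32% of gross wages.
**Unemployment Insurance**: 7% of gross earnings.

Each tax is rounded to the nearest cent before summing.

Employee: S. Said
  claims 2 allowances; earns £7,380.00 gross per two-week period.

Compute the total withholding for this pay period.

Income Tax: taxable = £7,380.00 − 2×£200.00 = £6,980.00
  £545.00 + 16.8% × (£6,980.00 − £5,000.00) = £545.00 + 16.8% × £1,980.00 = £877.64
Pension Levy: 4% × £7,380.00 = £295.20
Long-Term Care Levy: 5.32% × £7,380.00 = £392.62
Unemployment Insurance: 7% × £7,380.00 = £516.60
Total: £877.64 + £295.20 + £392.62 + £516.60 = £2,082.06

£2,082.06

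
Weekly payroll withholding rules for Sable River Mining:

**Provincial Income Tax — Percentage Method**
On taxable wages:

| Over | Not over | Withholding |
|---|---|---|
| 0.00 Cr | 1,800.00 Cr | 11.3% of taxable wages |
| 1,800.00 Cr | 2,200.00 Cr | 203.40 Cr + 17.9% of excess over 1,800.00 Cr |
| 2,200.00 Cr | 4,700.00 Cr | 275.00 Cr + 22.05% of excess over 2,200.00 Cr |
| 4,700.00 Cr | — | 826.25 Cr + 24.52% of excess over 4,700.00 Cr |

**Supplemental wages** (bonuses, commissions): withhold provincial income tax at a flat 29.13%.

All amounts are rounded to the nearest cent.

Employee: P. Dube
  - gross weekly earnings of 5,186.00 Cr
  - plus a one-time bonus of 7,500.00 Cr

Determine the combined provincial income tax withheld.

Provincial Income Tax: taxable = 5,186.00 Cr
  826.25 Cr + 24.52% × (5,186.00 Cr − 4,700.00 Cr) = 826.25 Cr + 24.52% × 486.00 Cr = 945.42 Cr
Supplemental (29.13% flat on bonus): 29.13% × 7,500.00 Cr = 2,184.75 Cr
Total provincial income tax: 945.42 Cr + 2,184.75 Cr = 3,130.17 Cr

3,130.17 Cr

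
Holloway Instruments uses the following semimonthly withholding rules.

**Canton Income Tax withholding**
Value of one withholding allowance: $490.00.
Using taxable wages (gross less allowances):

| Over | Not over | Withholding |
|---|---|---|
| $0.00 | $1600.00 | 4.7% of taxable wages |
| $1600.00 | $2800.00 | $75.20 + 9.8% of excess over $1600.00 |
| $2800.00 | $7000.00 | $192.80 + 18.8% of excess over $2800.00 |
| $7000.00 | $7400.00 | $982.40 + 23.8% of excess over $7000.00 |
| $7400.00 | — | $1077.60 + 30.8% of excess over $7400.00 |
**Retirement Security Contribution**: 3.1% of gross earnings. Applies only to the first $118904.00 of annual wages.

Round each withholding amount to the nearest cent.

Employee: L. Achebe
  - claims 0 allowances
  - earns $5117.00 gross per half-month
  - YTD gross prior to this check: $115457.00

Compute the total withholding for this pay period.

$735.26

Canton Income Tax: taxable = $5117.00
  $192.80 + 18.8% × ($5117.00 − $2800.00) = $192.80 + 18.8% × $2317.00 = $628.40
Retirement Security Contribution: cap $118904.00 − YTD $115457.00 = $3447.00 subject; 3.1% × $3447.00 = $106.86
Total: $628.40 + $106.86 = $735.26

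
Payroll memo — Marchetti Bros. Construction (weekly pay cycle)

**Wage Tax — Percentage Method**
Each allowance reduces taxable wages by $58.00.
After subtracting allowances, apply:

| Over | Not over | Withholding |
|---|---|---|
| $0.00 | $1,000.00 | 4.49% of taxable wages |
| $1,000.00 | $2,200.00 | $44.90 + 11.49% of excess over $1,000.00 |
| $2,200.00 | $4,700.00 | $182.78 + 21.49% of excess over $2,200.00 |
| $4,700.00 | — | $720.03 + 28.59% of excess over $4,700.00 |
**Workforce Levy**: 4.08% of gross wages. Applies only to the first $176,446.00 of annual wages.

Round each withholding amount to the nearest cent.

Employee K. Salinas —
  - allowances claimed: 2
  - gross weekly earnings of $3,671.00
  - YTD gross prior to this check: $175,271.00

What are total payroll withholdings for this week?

$521.91

Wage Tax: taxable = $3,671.00 − 2×$58.00 = $3,555.00
  $182.78 + 21.49% × ($3,555.00 − $2,200.00) = $182.78 + 21.49% × $1,355.00 = $473.97
Workforce Levy: cap $176,446.00 − YTD $175,271.00 = $1,175.00 subject; 4.08% × $1,175.00 = $47.94
Total: $473.97 + $47.94 = $521.91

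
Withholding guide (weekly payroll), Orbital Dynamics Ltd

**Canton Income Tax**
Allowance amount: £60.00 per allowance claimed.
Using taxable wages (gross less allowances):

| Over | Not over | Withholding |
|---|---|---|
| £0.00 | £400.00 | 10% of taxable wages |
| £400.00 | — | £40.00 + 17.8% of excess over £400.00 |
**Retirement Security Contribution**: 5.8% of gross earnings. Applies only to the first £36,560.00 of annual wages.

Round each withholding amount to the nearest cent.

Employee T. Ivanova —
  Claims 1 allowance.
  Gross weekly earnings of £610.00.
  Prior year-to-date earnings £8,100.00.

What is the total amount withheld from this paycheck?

£102.08

Canton Income Tax: taxable = £610.00 − 1×£60.00 = £550.00
  £40.00 + 17.8% × (£550.00 − £400.00) = £40.00 + 17.8% × £150.00 = £66.70
Retirement Security Contribution: 5.8% × £610.00 = £35.38
Total: £66.70 + £35.38 = £102.08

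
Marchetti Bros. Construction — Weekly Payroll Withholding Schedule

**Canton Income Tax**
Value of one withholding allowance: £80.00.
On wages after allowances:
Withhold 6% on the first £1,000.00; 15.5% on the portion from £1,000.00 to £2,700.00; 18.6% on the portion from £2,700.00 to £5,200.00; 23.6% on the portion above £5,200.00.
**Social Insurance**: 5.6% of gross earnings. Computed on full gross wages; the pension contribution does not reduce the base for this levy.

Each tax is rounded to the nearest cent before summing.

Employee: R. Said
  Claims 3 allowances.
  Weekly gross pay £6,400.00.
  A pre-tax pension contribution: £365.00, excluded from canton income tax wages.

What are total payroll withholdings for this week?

Canton Income Tax: taxable = £6,400.00 − £365.00 − 3×£80.00 = £5,795.00
  £788.50 + 23.6% × (£5,795.00 − £5,200.00) = £788.50 + 23.6% × £595.00 = £928.92
Social Insurance: 5.6% × £6,400.00 = £358.40
Total: £928.92 + £358.40 = £1,287.32

£1,287.32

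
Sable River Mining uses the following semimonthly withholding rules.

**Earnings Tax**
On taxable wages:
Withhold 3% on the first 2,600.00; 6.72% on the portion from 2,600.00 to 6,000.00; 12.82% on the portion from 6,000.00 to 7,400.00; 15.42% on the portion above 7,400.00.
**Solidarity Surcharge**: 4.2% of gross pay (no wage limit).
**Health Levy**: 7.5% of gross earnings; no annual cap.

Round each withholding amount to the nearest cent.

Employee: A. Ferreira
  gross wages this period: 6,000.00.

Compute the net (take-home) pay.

Earnings Tax: taxable = 6,000.00
  78.00 + 6.72% × (6,000.00 − 2,600.00) = 78.00 + 6.72% × 3,400.00 = 306.48
Solidarity Surcharge: 4.2% × 6,000.00 = 252.00
Health Levy: 7.5% × 6,000.00 = 450.00
Total withheld: 306.48 + 252.00 + 450.00 = 1,008.48
Net pay: 6,000.00 − 1,008.48 = 4,991.52

4,991.52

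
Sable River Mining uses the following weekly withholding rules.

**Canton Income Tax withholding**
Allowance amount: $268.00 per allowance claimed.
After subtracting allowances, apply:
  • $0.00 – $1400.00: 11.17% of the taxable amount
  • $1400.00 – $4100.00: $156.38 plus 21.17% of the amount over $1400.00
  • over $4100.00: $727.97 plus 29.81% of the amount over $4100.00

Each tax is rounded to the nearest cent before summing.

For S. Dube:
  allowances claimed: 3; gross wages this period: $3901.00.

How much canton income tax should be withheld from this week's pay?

Canton Income Tax: taxable = $3901.00 − 3×$268.00 = $3097.00
  $156.38 + 21.17% × ($3097.00 − $1400.00) = $156.38 + 21.17% × $1697.00 = $515.63

$515.63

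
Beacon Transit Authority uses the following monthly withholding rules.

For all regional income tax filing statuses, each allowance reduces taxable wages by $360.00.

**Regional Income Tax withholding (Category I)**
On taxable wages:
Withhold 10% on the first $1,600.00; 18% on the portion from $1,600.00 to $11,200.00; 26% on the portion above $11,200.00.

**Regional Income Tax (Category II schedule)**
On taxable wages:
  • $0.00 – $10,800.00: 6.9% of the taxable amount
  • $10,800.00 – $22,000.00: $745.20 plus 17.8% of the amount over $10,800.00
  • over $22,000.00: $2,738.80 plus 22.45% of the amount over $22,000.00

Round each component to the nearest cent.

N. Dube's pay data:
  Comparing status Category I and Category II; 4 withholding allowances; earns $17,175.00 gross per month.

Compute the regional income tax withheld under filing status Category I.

Regional Income Tax (Category I): taxable = $17,175.00 − 4×$360.00 = $15,735.00
  $1,888.00 + 26% × ($15,735.00 − $11,200.00) = $1,888.00 + 26% × $4,535.00 = $3,067.10

$3,067.10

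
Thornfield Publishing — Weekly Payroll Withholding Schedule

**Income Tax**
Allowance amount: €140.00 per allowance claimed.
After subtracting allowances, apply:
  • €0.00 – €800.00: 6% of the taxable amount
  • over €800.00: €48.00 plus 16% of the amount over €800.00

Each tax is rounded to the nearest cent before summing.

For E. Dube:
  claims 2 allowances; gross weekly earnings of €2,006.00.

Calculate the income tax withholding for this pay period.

€196.16

Income Tax: taxable = €2,006.00 − 2×€140.00 = €1,726.00
  €48.00 + 16% × (€1,726.00 − €800.00) = €48.00 + 16% × €926.00 = €196.16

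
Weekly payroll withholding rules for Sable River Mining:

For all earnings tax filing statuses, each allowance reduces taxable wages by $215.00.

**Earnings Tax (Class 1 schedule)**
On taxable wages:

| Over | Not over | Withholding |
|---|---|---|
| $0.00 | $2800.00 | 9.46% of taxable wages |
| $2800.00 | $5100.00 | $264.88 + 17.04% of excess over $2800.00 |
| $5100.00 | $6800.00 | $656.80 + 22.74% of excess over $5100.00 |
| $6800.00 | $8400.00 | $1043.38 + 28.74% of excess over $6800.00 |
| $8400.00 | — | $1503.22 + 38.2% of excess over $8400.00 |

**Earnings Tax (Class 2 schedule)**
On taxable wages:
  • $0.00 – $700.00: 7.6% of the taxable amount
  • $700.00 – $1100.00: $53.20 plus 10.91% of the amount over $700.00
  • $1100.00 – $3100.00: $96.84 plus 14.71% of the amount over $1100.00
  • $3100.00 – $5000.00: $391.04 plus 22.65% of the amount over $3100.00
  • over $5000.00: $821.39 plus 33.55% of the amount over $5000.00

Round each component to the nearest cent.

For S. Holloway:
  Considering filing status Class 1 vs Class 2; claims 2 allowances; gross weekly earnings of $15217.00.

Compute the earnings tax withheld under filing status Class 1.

Earnings Tax (Class 1): taxable = $15217.00 − 2×$215.00 = $14787.00
  $1503.22 + 38.2% × ($14787.00 − $8400.00) = $1503.22 + 38.2% × $6387.00 = $3943.05

$3943.05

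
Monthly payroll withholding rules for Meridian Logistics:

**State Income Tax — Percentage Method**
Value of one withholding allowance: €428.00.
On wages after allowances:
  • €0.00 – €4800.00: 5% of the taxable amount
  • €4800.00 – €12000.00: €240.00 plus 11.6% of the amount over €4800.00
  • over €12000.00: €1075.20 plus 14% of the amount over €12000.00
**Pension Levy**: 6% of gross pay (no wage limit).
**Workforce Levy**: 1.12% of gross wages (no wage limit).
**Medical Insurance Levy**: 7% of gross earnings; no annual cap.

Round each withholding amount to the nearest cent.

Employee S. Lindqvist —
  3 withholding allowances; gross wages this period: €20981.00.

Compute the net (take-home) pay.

€15865.70

State Income Tax: taxable = €20981.00 − 3×€428.00 = €19697.00
  €1075.20 + 14% × (€19697.00 − €12000.00) = €1075.20 + 14% × €7697.00 = €2152.78
Pension Levy: 6% × €20981.00 = €1258.86
Workforce Levy: 1.12% × €20981.00 = €234.99
Medical Insurance Levy: 7% × €20981.00 = €1468.67
Total withheld: €2152.78 + €1258.86 + €234.99 + €1468.67 = €5115.30
Net pay: €20981.00 − €5115.30 = €15865.70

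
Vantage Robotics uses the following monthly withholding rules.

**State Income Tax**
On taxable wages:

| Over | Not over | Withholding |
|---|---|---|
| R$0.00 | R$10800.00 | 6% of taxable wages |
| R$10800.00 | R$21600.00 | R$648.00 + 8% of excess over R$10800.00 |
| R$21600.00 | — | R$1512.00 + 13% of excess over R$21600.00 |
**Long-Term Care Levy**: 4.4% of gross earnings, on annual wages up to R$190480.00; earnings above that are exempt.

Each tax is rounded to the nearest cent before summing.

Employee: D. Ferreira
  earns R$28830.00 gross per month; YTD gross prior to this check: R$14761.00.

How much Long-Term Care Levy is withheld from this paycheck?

R$1268.52

Long-Term Care Levy: 4.4% × R$28830.00 = R$1268.52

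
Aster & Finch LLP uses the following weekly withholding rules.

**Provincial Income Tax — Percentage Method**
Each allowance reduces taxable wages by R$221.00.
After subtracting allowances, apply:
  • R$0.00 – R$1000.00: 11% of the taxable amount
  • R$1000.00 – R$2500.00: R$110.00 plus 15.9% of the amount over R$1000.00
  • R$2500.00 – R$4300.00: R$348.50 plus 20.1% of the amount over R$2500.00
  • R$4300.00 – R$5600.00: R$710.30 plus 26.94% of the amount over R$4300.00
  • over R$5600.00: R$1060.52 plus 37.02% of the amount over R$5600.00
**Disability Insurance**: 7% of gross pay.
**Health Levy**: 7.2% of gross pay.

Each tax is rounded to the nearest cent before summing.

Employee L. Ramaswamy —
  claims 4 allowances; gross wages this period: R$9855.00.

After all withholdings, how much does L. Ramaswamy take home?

R$6147.13

Provincial Income Tax: taxable = R$9855.00 − 4×R$221.00 = R$8971.00
  R$1060.52 + 37.02% × (R$8971.00 − R$5600.00) = R$1060.52 + 37.02% × R$3371.00 = R$2308.46
Disability Insurance: 7% × R$9855.00 = R$689.85
Health Levy: 7.2% × R$9855.00 = R$709.56
Total withheld: R$2308.46 + R$689.85 + R$709.56 = R$3707.87
Net pay: R$9855.00 − R$3707.87 = R$6147.13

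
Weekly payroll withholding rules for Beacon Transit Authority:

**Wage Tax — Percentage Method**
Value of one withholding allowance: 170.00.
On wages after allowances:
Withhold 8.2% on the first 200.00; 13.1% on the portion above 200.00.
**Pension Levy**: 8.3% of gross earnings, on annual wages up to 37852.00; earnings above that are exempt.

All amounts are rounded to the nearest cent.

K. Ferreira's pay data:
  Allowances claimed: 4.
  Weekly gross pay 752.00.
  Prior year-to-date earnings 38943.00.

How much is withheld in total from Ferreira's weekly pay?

5.90

Wage Tax: taxable = 752.00 − 4×170.00 = 72.00
  8.2% × 72.00 = 5.90
Pension Levy: YTD 38943.00 ≥ cap 37852.00 → 0.00
Total: 5.90 + 0.00 = 5.90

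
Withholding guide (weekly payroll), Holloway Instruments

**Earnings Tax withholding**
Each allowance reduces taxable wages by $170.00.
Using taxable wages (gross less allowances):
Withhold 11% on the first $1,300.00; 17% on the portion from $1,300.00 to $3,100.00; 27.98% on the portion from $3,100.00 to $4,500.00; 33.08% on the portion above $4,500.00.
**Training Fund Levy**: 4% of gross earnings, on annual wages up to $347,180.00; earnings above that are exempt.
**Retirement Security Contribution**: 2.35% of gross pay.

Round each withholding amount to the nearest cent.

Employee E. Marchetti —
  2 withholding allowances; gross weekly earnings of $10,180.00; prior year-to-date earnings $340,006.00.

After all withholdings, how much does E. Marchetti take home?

Earnings Tax: taxable = $10,180.00 − 2×$170.00 = $9,840.00
  $840.72 + 33.08% × ($9,840.00 − $4,500.00) = $840.72 + 33.08% × $5,340.00 = $2,607.19
Training Fund Levy: cap $347,180.00 − YTD $340,006.00 = $7,174.00 subject; 4% × $7,174.00 = $286.96
Retirement Security Contribution: 2.35% × $10,180.00 = $239.23
Total withheld: $2,607.19 + $286.96 + $239.23 = $3,133.38
Net pay: $10,180.00 − $3,133.38 = $7,046.62

$7,046.62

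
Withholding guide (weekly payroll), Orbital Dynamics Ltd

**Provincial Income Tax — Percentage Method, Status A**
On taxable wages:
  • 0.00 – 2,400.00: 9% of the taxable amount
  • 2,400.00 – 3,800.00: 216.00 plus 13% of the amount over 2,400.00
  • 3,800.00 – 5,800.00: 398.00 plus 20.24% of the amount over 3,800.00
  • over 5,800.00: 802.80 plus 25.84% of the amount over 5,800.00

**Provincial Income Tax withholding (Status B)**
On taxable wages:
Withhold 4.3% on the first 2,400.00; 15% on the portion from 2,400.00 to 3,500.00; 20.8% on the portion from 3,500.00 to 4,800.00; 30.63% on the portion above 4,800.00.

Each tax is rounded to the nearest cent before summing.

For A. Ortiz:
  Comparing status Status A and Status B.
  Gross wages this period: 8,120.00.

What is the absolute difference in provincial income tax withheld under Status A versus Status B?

153.23

Provincial Income Tax (Status A): taxable = 8,120.00
  802.80 + 25.84% × (8,120.00 − 5,800.00) = 802.80 + 25.84% × 2,320.00 = 1,402.29
Provincial Income Tax (Status B): taxable = 8,120.00
  538.60 + 30.63% × (8,120.00 − 4,800.00) = 538.60 + 30.63% × 3,320.00 = 1,555.52
Difference: |1,402.29 − 1,555.52| = 153.23 (higher under Status B)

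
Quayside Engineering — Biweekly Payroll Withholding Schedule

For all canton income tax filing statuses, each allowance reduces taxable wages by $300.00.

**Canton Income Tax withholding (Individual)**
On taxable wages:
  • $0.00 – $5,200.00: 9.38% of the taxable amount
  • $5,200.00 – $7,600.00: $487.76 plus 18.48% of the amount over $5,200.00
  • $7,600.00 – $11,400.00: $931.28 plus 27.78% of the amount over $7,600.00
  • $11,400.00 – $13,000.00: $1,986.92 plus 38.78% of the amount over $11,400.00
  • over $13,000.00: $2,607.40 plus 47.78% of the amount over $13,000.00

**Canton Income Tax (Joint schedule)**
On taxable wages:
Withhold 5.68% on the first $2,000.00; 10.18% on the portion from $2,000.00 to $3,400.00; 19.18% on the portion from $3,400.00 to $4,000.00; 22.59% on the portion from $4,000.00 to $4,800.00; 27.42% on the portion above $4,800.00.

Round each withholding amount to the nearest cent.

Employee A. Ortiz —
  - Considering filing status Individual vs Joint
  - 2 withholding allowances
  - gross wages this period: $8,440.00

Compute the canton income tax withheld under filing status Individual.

$997.95

Canton Income Tax (Individual): taxable = $8,440.00 − 2×$300.00 = $7,840.00
  $931.28 + 27.78% × ($7,840.00 − $7,600.00) = $931.28 + 27.78% × $240.00 = $997.95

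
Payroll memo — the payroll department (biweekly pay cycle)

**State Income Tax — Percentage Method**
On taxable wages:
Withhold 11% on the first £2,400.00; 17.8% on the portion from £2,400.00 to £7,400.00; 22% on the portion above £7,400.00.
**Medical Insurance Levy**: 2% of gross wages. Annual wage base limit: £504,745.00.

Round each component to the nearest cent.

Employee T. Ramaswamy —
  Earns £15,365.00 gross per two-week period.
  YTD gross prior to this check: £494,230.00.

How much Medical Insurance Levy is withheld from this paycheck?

Medical Insurance Levy: cap £504,745.00 − YTD £494,230.00 = £10,515.00 subject; 2% × £10,515.00 = £210.30

£210.30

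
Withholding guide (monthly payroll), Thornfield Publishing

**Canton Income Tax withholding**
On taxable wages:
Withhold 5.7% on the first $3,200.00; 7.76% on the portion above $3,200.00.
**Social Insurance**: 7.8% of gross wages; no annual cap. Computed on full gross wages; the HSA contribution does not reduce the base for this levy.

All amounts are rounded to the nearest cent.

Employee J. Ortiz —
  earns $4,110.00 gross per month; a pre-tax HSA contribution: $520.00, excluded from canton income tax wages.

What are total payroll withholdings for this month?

Canton Income Tax: taxable = $4,110.00 − $520.00 = $3,590.00
  $182.40 + 7.76% × ($3,590.00 − $3,200.00) = $182.40 + 7.76% × $390.00 = $212.66
Social Insurance: 7.8% × $4,110.00 = $320.58
Total: $212.66 + $320.58 = $533.24

$533.24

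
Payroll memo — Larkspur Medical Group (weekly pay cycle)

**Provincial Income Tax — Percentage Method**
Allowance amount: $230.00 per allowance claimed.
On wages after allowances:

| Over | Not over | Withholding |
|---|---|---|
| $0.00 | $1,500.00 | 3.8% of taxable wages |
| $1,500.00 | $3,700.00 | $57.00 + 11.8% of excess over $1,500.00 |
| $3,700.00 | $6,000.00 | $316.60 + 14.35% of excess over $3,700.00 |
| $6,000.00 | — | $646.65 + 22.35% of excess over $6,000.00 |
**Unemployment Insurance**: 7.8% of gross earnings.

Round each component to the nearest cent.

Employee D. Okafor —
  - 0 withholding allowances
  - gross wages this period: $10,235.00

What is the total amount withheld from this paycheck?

$2,391.50

Provincial Income Tax: taxable = $10,235.00
  $646.65 + 22.35% × ($10,235.00 − $6,000.00) = $646.65 + 22.35% × $4,235.00 = $1,593.17
Unemployment Insurance: 7.8% × $10,235.00 = $798.33
Total: $1,593.17 + $798.33 = $2,391.50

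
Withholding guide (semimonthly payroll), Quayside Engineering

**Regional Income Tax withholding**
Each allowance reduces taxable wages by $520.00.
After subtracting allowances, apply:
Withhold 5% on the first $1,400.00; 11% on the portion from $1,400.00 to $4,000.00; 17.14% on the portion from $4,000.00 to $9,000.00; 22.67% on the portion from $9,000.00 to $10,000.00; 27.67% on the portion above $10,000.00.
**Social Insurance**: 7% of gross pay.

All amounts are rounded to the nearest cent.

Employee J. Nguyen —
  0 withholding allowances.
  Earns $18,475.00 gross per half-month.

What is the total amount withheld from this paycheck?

$5,077.98

Regional Income Tax: taxable = $18,475.00
  $1,439.70 + 27.67% × ($18,475.00 − $10,000.00) = $1,439.70 + 27.67% × $8,475.00 = $3,784.73
Social Insurance: 7% × $18,475.00 = $1,293.25
Total: $3,784.73 + $1,293.25 = $5,077.98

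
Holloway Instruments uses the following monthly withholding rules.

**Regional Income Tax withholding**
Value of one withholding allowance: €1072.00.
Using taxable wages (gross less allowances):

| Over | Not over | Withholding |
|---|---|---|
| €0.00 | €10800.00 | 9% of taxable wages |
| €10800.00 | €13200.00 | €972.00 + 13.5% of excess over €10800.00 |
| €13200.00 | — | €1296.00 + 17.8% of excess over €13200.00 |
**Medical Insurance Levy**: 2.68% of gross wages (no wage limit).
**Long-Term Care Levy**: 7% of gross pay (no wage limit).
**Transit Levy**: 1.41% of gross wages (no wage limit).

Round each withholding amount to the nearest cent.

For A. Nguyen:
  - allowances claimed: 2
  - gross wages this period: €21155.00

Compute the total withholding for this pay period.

€4676.45

Regional Income Tax: taxable = €21155.00 − 2×€1072.00 = €19011.00
  €1296.00 + 17.8% × (€19011.00 − €13200.00) = €1296.00 + 17.8% × €5811.00 = €2330.36
Medical Insurance Levy: 2.68% × €21155.00 = €566.95
Long-Term Care Levy: 7% × €21155.00 = €1480.85
Transit Levy: 1.41% × €21155.00 = €298.29
Total: €2330.36 + €566.95 + €1480.85 + €298.29 = €4676.45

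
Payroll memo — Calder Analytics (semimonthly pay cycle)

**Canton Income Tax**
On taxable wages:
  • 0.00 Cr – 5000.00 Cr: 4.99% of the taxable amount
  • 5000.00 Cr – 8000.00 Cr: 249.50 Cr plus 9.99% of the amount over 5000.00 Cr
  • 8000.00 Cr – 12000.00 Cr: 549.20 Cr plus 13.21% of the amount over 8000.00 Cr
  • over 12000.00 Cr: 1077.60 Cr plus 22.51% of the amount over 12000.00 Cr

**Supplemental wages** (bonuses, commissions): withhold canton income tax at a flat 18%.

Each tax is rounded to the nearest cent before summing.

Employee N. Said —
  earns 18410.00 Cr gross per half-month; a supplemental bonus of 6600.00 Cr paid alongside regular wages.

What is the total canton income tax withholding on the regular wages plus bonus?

Canton Income Tax: taxable = 18410.00 Cr
  1077.60 Cr + 22.51% × (18410.00 Cr − 12000.00 Cr) = 1077.60 Cr + 22.51% × 6410.00 Cr = 2520.49 Cr
Supplemental (18% flat on bonus): 18% × 6600.00 Cr = 1188.00 Cr
Total canton income tax: 2520.49 Cr + 1188.00 Cr = 3708.49 Cr

3708.49 Cr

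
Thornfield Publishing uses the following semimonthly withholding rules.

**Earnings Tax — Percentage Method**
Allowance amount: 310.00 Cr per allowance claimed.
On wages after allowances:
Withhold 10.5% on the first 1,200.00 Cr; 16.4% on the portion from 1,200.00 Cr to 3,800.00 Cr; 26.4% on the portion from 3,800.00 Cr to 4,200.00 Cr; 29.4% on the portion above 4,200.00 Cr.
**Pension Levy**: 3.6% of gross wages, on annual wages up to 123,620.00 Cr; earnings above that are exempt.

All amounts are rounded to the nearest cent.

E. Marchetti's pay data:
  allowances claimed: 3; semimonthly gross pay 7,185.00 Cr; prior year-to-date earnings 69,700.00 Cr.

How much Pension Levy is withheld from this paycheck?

Pension Levy: 3.6% × 7,185.00 Cr = 258.66 Cr

258.66 Cr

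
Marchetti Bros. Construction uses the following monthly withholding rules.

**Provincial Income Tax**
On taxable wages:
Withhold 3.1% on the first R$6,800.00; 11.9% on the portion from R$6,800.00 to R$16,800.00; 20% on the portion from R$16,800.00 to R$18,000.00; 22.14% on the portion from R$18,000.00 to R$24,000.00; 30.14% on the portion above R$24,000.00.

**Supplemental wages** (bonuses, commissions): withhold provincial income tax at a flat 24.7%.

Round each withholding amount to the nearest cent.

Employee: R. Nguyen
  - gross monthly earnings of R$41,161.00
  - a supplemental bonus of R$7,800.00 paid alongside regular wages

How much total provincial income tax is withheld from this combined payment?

R$10,068.13

Provincial Income Tax: taxable = R$41,161.00
  R$2,969.20 + 30.14% × (R$41,161.00 − R$24,000.00) = R$2,969.20 + 30.14% × R$17,161.00 = R$8,141.53
Supplemental (24.7% flat on bonus): 24.7% × R$7,800.00 = R$1,926.60
Total provincial income tax: R$8,141.53 + R$1,926.60 = R$10,068.13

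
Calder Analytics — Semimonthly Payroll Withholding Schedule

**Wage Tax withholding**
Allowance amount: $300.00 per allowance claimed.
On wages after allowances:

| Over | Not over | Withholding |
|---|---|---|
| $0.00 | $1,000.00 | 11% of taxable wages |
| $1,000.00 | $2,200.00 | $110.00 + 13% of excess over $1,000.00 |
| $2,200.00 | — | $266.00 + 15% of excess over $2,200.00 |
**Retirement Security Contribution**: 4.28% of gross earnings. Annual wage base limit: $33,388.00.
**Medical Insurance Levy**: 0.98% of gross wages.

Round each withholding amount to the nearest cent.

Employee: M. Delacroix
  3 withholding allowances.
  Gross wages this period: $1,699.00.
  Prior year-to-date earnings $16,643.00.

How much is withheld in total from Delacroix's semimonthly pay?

Wage Tax: taxable = $1,699.00 − 3×$300.00 = $799.00
  11% × $799.00 = $87.89
Retirement Security Contribution: 4.28% × $1,699.00 = $72.72
Medical Insurance Levy: 0.98% × $1,699.00 = $16.65
Total: $87.89 + $72.72 + $16.65 = $177.26

$177.26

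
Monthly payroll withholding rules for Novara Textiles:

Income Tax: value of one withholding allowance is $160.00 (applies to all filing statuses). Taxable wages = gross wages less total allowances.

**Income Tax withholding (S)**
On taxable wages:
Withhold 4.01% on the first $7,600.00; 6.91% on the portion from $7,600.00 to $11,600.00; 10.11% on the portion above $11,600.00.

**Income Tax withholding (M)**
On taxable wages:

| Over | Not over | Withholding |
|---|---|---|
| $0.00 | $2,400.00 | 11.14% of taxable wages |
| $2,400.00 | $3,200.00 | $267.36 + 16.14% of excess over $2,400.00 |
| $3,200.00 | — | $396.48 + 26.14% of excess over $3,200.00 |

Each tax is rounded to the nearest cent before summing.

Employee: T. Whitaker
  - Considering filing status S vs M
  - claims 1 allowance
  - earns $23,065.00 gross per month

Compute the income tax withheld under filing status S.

$1,724.10

Income Tax (S): taxable = $23,065.00 − 1×$160.00 = $22,905.00
  $581.16 + 10.11% × ($22,905.00 − $11,600.00) = $581.16 + 10.11% × $11,305.00 = $1,724.10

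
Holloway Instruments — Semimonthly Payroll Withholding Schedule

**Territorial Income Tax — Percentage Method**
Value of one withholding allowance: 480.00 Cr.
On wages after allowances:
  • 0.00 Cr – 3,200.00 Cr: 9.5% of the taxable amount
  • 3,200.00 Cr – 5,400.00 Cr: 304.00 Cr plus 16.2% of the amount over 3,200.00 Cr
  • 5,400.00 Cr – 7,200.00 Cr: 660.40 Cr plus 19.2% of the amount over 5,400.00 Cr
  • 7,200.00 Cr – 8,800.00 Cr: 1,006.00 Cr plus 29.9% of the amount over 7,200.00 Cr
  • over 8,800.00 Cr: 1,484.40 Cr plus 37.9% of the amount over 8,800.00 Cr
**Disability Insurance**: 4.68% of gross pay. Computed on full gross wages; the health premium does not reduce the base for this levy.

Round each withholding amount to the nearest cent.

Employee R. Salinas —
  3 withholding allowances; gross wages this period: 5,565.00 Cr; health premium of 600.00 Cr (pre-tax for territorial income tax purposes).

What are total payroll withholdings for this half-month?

Territorial Income Tax: taxable = 5,565.00 Cr − 600.00 Cr − 3×480.00 Cr = 3,525.00 Cr
  304.00 Cr + 16.2% × (3,525.00 Cr − 3,200.00 Cr) = 304.00 Cr + 16.2% × 325.00 Cr = 356.65 Cr
Disability Insurance: 4.68% × 5,565.00 Cr = 260.44 Cr
Total: 356.65 Cr + 260.44 Cr = 617.09 Cr

617.09 Cr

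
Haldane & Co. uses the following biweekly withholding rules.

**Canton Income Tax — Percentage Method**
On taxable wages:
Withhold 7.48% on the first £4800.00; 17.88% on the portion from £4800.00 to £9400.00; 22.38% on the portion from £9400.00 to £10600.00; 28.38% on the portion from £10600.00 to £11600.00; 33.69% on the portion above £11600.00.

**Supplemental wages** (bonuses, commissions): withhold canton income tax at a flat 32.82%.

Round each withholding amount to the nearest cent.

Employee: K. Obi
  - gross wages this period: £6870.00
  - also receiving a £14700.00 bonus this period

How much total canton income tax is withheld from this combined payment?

£5553.70

Canton Income Tax: taxable = £6870.00
  £359.04 + 17.88% × (£6870.00 − £4800.00) = £359.04 + 17.88% × £2070.00 = £729.16
Supplemental (32.82% flat on bonus): 32.82% × £14700.00 = £4824.54
Total canton income tax: £729.16 + £4824.54 = £5553.70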